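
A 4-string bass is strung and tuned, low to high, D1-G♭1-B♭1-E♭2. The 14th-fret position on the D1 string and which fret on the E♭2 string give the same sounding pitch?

D1 at fret 14 is D1 + 14 semitones = E2.
The open E♭2 string is 13 semitones above the open D1, so the same pitch on the E♭2 string lies at fret 14 − 13 = 1.

1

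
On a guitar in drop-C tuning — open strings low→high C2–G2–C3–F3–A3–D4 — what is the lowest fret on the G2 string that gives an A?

2

From G2, count semitones up the chromatic scale until reaching A: G–G#–A — 2 steps.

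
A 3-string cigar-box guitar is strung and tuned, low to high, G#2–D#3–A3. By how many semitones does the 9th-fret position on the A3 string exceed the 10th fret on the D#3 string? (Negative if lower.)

5 semitones

A3 at fret 9 → F#4 (MIDI 66); D#3 at fret 10 → C#4 (MIDI 61).
66 − 61 = 5, so the two pitches are 5 semitones apart.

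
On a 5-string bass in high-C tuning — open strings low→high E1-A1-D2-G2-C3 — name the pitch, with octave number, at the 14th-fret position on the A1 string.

B2

A1 is MIDI 33. Adding 14 gives 47, which is B2.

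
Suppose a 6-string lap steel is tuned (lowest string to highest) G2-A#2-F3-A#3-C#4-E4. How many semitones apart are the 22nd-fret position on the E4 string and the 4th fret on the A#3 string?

E4 at fret 22 → D6 (MIDI 86); A#3 at fret 4 → D4 (MIDI 62).
86 − 62 = 24, so the two pitches are 24 semitones apart, with D6 the higher.

24 semitones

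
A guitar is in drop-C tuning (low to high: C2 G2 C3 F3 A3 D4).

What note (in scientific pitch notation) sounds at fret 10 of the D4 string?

Each fret is one semitone, so D4 + 10 = C5.

C5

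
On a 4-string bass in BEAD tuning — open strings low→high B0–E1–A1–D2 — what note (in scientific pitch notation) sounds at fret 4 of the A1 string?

C#2

Each fret is one semitone, so A1 + 4 = C#2.
(Equivalently spelled Db2.)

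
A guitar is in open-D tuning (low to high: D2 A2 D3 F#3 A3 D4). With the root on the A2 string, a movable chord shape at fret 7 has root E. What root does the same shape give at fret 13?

A#

Moving from fret 7 to fret 13 shifts the root by 6 semitones.
E up 6 semitones is A#.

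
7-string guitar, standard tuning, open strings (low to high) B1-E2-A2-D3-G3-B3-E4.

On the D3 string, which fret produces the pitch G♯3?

G♯3 is 6 semitones above the open D3 (D–D#–E–F–F#–G–G#), so it sits at fret 6.

6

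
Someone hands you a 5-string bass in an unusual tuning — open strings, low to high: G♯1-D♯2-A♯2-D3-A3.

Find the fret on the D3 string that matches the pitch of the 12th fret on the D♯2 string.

1

D♯2 at fret 12 is D♯2 + 12 semitones = D♯3.
The open D3 string is 11 semitones above the open D♯2, so the same pitch on the D3 string lies at fret 12 − 11 = 1.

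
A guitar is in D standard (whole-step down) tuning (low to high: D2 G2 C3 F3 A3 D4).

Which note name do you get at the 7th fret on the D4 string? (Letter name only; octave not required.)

A

The open D4 string plus 7 semitones: D–D#–E–F–F#–G–G#–A.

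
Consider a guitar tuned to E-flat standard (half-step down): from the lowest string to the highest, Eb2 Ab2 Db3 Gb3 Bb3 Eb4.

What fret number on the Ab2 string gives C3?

C3 is 4 semitones above the open Ab2 (Ab–A–Bb–B–C), so it sits at fret 4.

4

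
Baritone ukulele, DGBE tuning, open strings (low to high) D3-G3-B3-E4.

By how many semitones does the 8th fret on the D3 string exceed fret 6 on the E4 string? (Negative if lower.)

-12 semitones

D3 at fret 8 → A♯3 (MIDI 58); E4 at fret 6 → A♯4 (MIDI 70).
58 − 70 = -12, so the two pitches are 12 semitones apart.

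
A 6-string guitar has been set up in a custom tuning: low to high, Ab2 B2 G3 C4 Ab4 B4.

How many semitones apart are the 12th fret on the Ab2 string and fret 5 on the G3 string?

4 semitones

Ab2 at fret 12 → Ab3 (MIDI 56); G3 at fret 5 → C4 (MIDI 60).
56 − 60 = -4, so the two pitches are 4 semitones apart, with C4 the higher.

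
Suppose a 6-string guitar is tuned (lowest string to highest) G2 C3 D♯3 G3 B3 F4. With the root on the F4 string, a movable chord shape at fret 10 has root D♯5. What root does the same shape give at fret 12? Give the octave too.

Moving from fret 10 to fret 12 shifts the root by 2 semitones.
D♯5 up 2 semitones is F5.

F5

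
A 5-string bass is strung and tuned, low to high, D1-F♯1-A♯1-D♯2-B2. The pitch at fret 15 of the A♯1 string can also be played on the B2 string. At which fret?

2

A♯1 at fret 15 is A♯1 + 15 semitones = C♯3.
The open B2 string is 13 semitones above the open A♯1, so the same pitch on the B2 string lies at fret 15 − 13 = 2.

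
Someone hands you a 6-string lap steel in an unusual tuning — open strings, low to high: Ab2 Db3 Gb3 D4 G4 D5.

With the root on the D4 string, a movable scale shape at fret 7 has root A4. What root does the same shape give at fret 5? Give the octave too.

Moving from fret 7 to fret 5 shifts the root by -2 semitones.
A4 down 2 semitones is G4.

G4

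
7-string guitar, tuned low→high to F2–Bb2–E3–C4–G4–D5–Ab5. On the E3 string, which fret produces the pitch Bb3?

6

Bb3 is 6 semitones above the open E3 (E–F–Gb–G–Ab–A–Bb), so it sits at fret 6.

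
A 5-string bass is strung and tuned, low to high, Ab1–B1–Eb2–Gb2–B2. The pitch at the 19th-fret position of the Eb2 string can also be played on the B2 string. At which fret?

Eb2 at fret 19 is Eb2 + 19 semitones = Bb3.
The open B2 string is 8 semitones above the open Eb2, so the same pitch on the B2 string lies at fret 19 − 8 = 11.

11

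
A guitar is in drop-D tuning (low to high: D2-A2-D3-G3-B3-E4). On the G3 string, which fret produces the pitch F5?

22

F5 is 22 semitones above the open G3 (G–G#–A–A#–…–D#–E–F), so it sits at fret 22.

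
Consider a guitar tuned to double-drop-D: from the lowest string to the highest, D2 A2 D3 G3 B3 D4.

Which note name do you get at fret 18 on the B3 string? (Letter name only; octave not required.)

B3 is MIDI 59. Adding 18 gives 77; 77 mod 12 = 5, i.e. F.

F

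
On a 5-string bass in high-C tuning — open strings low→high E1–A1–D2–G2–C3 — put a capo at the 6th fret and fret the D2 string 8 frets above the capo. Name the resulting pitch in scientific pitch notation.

The capo raises the open D2 by 6 semitones to G#2; fretting 8 more gives D2 + 6 + 8 = D2 + 14 semitones = E3.

E3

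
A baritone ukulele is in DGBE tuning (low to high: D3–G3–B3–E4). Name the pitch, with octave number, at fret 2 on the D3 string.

E3

Each fret is one semitone, so D3 + 2 = E3.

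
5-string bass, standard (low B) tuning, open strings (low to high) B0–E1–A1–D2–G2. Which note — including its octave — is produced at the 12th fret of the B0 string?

Each fret is one semitone, so B0 + 12 = B1.

B1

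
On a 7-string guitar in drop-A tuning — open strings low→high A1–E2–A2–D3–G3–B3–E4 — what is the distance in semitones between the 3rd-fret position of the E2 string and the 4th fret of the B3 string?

E2 at fret 3 → G2 (MIDI 43); B3 at fret 4 → D#4 (MIDI 63).
43 − 63 = -20, so the two pitches are 20 semitones apart, with D#4 the higher.

20 semitones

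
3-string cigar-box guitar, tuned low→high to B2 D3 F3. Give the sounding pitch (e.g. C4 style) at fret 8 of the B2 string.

G3

B2 is MIDI 47. Adding 8 gives 55, which is G3.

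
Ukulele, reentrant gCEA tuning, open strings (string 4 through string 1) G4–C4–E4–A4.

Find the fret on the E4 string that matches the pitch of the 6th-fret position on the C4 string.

2

C4 at fret 6 is C4 + 6 semitones = F#4.
The open E4 string is 4 semitones above the open C4, so the same pitch on the E4 string lies at fret 6 − 4 = 2.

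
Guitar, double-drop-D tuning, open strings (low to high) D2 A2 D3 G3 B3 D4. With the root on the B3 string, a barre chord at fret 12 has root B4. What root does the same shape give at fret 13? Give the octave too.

C5

Moving from fret 12 to fret 13 shifts the root by 1 semitone.
B4 up 1 semitone is C5.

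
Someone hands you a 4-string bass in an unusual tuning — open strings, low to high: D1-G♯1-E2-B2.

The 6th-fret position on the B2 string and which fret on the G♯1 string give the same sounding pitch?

21

Fret 6 on B2 is MIDI 47 + 6 = 53 (F3). On the G♯1 string (open MIDI 32), that pitch is 53 − 32 = fret 21.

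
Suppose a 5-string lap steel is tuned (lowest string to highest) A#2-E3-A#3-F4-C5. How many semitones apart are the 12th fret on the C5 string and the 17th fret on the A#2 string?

C5 at fret 12 → C6 (MIDI 84); A#2 at fret 17 → D#4 (MIDI 63).
84 − 63 = 21, so the two pitches are 21 semitones apart, with C6 the higher.

21 semitones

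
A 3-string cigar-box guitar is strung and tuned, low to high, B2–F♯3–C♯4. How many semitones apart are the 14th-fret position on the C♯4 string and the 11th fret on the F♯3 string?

10 semitones

C♯4 at fret 14 → D♯5 (MIDI 75); F♯3 at fret 11 → F4 (MIDI 65).
75 − 65 = 10, so the two pitches are 10 semitones apart, with D♯5 the higher.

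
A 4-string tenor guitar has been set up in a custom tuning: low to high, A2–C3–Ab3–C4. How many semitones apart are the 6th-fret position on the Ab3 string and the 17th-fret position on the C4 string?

Ab3 at fret 6 → D4 (MIDI 62); C4 at fret 17 → F5 (MIDI 77).
62 − 77 = -15, so the two pitches are 15 semitones apart, with F5 the higher.

15 semitones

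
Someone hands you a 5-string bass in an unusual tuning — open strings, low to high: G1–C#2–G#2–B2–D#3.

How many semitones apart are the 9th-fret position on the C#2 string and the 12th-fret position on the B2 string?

13 semitones

C#2 at fret 9 → A#2 (MIDI 46); B2 at fret 12 → B3 (MIDI 59).
46 − 59 = -13, so the two pitches are 13 semitones apart, with B3 the higher.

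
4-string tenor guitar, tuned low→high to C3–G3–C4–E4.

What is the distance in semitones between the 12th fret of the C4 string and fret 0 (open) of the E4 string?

C4 at fret 12 → C5 (MIDI 72); E4 at fret 0 → E4 (MIDI 64).
72 − 64 = 8, so the two pitches are 8 semitones apart, with C5 the higher.

8 semitones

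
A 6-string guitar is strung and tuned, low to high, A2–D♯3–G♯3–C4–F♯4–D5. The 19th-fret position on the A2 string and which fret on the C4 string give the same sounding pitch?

A2 at fret 19 is A2 + 19 semitones = E4.
The open C4 string is 15 semitones above the open A2, so the same pitch on the C4 string lies at fret 19 − 15 = 4.

4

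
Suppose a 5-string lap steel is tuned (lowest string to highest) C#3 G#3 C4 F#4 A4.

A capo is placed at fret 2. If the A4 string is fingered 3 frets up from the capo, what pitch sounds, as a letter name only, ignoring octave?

D

The capo raises the open A4 by 2 semitones to B4; fretting 3 more gives A4 + 2 + 3 = A4 + 5 semitones, landing on D.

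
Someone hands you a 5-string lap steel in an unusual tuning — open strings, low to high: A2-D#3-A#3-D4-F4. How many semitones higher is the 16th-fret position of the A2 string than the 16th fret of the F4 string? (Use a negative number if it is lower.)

A2 at fret 16 → C#4 (MIDI 61); F4 at fret 16 → A5 (MIDI 81).
61 − 81 = -20, so the two pitches are 20 semitones apart.

-20 semitones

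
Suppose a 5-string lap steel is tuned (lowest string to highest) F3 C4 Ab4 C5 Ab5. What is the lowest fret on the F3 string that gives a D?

From F3, count semitones up the chromatic scale until reaching D: F–Gb–G–Ab–A–Bb–B–C–Db–D — 9 steps.

9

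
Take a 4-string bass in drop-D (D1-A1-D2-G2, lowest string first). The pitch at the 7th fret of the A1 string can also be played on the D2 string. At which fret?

2

A1 at fret 7 is A1 + 7 semitones = E2.
The open D2 string is 5 semitones above the open A1, so the same pitch on the D2 string lies at fret 7 − 5 = 2.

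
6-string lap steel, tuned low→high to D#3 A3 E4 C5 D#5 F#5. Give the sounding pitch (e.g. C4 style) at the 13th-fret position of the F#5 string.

Each fret is one semitone, so F#5 + 13 = G6.

G6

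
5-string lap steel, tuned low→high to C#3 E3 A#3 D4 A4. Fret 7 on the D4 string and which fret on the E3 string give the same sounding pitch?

D4 at fret 7 is D4 + 7 semitones = A4.
The open E3 string is 10 semitones below the open D4, so the same pitch on the E3 string lies at fret 7 + 10 = 17.

17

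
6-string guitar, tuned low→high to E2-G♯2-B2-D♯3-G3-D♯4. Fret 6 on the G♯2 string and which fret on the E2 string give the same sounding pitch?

10

Fret 6 on G♯2 is MIDI 44 + 6 = 50 (D3). On the E2 string (open MIDI 40), that pitch is 50 − 40 = fret 10.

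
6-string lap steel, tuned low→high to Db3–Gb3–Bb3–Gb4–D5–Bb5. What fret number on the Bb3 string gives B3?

B3 is 1 semitone above the open Bb3 (Bb–B), so it sits at fret 1.

1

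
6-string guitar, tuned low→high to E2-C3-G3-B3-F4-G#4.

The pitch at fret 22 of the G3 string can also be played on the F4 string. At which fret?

12

Fret 22 on G3 is MIDI 55 + 22 = 77 (F5). On the F4 string (open MIDI 65), that pitch is 77 − 65 = fret 12.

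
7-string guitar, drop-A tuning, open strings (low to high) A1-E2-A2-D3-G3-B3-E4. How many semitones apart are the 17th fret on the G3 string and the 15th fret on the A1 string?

G3 at fret 17 → C5 (MIDI 72); A1 at fret 15 → C3 (MIDI 48).
72 − 48 = 24, so the two pitches are 24 semitones apart, with C5 the higher.

24 semitones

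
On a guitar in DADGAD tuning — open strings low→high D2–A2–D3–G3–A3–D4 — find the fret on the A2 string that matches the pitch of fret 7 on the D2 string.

Fret 7 on D2 is MIDI 38 + 7 = 45 (A2). On the A2 string (open MIDI 45), that pitch is 45 − 45 = fret 0.

0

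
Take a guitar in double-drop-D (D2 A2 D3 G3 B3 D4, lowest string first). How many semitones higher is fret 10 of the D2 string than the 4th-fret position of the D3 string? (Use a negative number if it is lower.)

-6 semitones

D2 at fret 10 → C3 (MIDI 48); D3 at fret 4 → F#3 (MIDI 54).
48 − 54 = -6, so the two pitches are 6 semitones apart.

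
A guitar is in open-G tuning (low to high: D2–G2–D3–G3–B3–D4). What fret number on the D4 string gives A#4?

A#4 is 8 semitones above the open D4 (D–D#–E–F–F#–G–G#–A–A#), so it sits at fret 8.

8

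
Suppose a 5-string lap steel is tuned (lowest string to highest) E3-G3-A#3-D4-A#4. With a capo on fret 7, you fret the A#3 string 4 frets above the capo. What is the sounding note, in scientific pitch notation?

The capo raises the open A#3 by 7 semitones to F4; fretting 4 more gives A#3 + 7 + 4 = A#3 + 11 semitones = A4.

A4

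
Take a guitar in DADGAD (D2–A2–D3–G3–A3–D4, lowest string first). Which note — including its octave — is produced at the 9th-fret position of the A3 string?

F♯4

Each fret is one semitone, so A3 + 9 = F♯4.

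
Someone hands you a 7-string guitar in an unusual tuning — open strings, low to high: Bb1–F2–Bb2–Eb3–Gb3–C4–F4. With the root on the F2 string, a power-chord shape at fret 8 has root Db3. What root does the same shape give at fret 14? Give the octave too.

Moving from fret 8 to fret 14 shifts the root by 6 semitones.
Db3 up 6 semitones is G3.

G3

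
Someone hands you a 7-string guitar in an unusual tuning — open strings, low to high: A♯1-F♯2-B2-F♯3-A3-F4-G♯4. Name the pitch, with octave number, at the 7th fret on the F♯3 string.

C♯4

F♯3 is MIDI 54. Adding 7 gives 61, which is C♯4.
(Equivalently spelled D♭4.)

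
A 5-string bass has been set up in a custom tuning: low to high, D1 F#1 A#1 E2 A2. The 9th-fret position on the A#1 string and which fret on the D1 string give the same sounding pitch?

17

A#1 at fret 9 is A#1 + 9 semitones = G2.
The open D1 string is 8 semitones below the open A#1, so the same pitch on the D1 string lies at fret 9 + 8 = 17.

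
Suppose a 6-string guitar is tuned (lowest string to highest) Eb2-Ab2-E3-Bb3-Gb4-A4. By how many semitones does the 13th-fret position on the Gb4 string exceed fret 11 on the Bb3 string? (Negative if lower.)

Gb4 at fret 13 → G5 (MIDI 79); Bb3 at fret 11 → A4 (MIDI 69).
79 − 69 = 10, so the two pitches are 10 semitones apart.

10 semitones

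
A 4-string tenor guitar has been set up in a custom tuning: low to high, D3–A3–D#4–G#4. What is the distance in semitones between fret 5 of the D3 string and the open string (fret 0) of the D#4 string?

D3 at fret 5 → G3 (MIDI 55); D#4 at fret 0 → D#4 (MIDI 63).
55 − 63 = -8, so the two pitches are 8 semitones apart, with D#4 the higher.

8 semitones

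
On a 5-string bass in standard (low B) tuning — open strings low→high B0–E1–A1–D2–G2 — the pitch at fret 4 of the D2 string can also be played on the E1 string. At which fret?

Fret 4 on D2 is MIDI 38 + 4 = 42 (F#2). On the E1 string (open MIDI 28), that pitch is 42 − 28 = fret 14.

14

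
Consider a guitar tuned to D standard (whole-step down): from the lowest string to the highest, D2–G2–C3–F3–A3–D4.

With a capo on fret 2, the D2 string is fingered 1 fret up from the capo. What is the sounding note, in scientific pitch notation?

F2

The capo raises the open D2 by 2 semitones to E2; fretting 1 more gives D2 + 2 + 1 = D2 + 3 semitones = F2.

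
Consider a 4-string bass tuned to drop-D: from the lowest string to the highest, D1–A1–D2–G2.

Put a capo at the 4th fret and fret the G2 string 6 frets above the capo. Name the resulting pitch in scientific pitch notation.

F3

The capo raises the open G2 by 4 semitones to B2; fretting 6 more gives G2 + 4 + 6 = G2 + 10 semitones = F3.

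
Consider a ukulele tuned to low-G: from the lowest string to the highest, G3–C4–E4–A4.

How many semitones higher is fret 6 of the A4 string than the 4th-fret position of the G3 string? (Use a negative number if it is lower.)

A4 at fret 6 → D#5 (MIDI 75); G3 at fret 4 → B3 (MIDI 59).
75 − 59 = 16, so the two pitches are 16 semitones apart.

16 semitones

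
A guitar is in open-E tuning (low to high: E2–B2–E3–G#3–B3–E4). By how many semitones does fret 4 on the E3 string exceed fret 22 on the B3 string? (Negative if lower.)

-25 semitones

E3 at fret 4 → G#3 (MIDI 56); B3 at fret 22 → A5 (MIDI 81).
56 − 81 = -25, so the two pitches are 25 semitones apart.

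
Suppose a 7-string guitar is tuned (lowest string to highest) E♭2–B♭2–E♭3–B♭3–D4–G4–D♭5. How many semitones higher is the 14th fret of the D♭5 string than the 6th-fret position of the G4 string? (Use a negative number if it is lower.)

14 semitones

D♭5 at fret 14 → E♭6 (MIDI 87); G4 at fret 6 → D♭5 (MIDI 73).
87 − 73 = 14, so the two pitches are 14 semitones apart.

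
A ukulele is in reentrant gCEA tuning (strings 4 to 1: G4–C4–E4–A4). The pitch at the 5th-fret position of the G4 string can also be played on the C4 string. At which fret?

12

G4 at fret 5 is G4 + 5 semitones = C5.
The open C4 string is 7 semitones below the open G4, so the same pitch on the C4 string lies at fret 5 + 7 = 12.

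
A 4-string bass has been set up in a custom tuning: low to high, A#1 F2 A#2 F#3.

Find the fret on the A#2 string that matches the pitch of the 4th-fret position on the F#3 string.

12

Fret 4 on F#3 is MIDI 54 + 4 = 58 (A#3). On the A#2 string (open MIDI 46), that pitch is 58 − 46 = fret 12.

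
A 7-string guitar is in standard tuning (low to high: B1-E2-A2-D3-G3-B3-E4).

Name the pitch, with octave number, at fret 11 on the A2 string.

G♯3

A2 is MIDI 45. Adding 11 gives 56, which is G♯3.
(Equivalently spelled A♭3.)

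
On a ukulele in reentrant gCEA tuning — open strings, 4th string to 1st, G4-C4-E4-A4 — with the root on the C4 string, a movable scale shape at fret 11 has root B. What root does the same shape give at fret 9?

Moving from fret 11 to fret 9 shifts the root by -2 semitones.
B down 2 semitones is A.

A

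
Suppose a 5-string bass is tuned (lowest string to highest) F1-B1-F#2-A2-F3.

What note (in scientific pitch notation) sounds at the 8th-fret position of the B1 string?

Each fret is one semitone, so B1 + 8 = G2.

G2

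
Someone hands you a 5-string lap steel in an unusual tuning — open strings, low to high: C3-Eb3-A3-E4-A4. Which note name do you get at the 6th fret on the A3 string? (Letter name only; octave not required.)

Eb

A3 is MIDI 57. Adding 6 gives 63; 63 mod 12 = 3, i.e. Eb.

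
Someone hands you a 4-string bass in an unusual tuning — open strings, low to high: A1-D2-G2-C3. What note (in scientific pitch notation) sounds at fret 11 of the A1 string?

G#2

Each fret is one semitone, so A1 + 11 = G#2.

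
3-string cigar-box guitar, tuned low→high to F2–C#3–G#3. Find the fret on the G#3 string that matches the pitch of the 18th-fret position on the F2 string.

F2 at fret 18 is F2 + 18 semitones = B3.
The open G#3 string is 15 semitones above the open F2, so the same pitch on the G#3 string lies at fret 18 − 15 = 3.

3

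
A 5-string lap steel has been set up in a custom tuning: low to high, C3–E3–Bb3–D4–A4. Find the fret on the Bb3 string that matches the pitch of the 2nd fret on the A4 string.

13

A4 at fret 2 is A4 + 2 semitones = B4.
The open Bb3 string is 11 semitones below the open A4, so the same pitch on the Bb3 string lies at fret 2 + 11 = 13.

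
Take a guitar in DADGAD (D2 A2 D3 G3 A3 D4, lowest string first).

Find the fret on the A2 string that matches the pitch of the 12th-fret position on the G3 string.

G3 at fret 12 is G3 + 12 semitones = G4.
The open A2 string is 10 semitones below the open G3, so the same pitch on the A2 string lies at fret 12 + 10 = 22.

22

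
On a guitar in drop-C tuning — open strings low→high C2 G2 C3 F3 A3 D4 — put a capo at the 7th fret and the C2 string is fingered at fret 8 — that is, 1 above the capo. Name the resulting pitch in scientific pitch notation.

G♯2

The capo raises the open C2 by 7 semitones to G2; fretting 1 more gives C2 + 7 + 1 = C2 + 8 semitones = G♯2.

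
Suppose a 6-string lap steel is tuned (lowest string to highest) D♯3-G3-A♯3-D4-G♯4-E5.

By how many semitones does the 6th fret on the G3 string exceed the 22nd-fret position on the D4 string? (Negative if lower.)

-23 semitones

G3 at fret 6 → C♯4 (MIDI 61); D4 at fret 22 → C6 (MIDI 84).
61 − 84 = -23, so the two pitches are 23 semitones apart.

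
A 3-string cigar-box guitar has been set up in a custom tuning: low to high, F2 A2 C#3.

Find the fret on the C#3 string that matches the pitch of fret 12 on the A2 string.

8

A2 at fret 12 is A2 + 12 semitones = A3.
The open C#3 string is 4 semitones above the open A2, so the same pitch on the C#3 string lies at fret 12 − 4 = 8.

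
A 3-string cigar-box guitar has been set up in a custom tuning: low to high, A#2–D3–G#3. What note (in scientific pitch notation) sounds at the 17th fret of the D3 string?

D3 is MIDI 50. Adding 17 gives 67, which is G4.

G4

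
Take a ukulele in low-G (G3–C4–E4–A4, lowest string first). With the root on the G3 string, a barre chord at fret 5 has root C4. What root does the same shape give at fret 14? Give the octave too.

Moving from fret 5 to fret 14 shifts the root by 9 semitones.
C4 up 9 semitones is A4.

A4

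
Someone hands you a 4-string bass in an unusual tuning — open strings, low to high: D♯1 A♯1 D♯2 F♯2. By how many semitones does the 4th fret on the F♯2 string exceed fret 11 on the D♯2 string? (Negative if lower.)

F♯2 at fret 4 → A♯2 (MIDI 46); D♯2 at fret 11 → D3 (MIDI 50).
46 − 50 = -4, so the two pitches are 4 semitones apart.

-4 semitones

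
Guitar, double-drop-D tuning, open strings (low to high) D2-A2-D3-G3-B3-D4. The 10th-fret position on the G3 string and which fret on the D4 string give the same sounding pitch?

3

Fret 10 on G3 is MIDI 55 + 10 = 65 (F4). On the D4 string (open MIDI 62), that pitch is 65 − 62 = fret 3.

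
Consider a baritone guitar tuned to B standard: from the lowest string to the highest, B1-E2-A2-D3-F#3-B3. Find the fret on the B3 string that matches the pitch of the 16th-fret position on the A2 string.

2

A2 at fret 16 is A2 + 16 semitones = C#4.
The open B3 string is 14 semitones above the open A2, so the same pitch on the B3 string lies at fret 16 − 14 = 2.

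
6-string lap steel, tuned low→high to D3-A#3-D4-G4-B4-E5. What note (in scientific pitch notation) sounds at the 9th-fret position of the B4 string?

G#5

The open B4 string plus 9 semitones: B–C–C#–D–D#–E–F–F#–G–G#.
The walk passes from B into C once, so the octave number goes from 4 to 5.
(Equivalently spelled Ab5.)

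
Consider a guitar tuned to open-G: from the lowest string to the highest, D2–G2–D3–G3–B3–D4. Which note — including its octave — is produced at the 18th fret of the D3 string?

D3 is MIDI 50. Adding 18 gives 68, which is G#4.
(Equivalently spelled Ab4.)

G#4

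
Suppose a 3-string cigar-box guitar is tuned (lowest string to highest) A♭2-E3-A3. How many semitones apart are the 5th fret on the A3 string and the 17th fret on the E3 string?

A3 at fret 5 → D4 (MIDI 62); E3 at fret 17 → A4 (MIDI 69).
62 − 69 = -7, so the two pitches are 7 semitones apart, with A4 the higher.

7 semitones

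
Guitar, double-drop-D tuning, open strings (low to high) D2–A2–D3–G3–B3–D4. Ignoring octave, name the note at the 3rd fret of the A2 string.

The open A2 string plus 3 semitones: A–A#–B–C.

C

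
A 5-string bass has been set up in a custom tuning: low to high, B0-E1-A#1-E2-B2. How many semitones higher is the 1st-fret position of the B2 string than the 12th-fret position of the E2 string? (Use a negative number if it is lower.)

B2 at fret 1 → C3 (MIDI 48); E2 at fret 12 → E3 (MIDI 52).
48 − 52 = -4, so the two pitches are 4 semitones apart.

-4 semitones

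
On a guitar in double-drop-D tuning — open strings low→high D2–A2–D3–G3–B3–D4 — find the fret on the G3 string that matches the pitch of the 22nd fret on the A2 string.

Fret 22 on A2 is MIDI 45 + 22 = 67 (G4). On the G3 string (open MIDI 55), that pitch is 67 − 55 = fret 12.

12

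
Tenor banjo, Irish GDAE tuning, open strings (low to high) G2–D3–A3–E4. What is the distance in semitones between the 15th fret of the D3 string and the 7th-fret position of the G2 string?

D3 at fret 15 → F4 (MIDI 65); G2 at fret 7 → D3 (MIDI 50).
65 − 50 = 15, so the two pitches are 15 semitones apart, with F4 the higher.

15 semitones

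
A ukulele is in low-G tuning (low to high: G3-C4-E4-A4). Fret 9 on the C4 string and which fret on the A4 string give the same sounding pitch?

Fret 9 on C4 is MIDI 60 + 9 = 69 (A4). On the A4 string (open MIDI 69), that pitch is 69 − 69 = fret 0.

0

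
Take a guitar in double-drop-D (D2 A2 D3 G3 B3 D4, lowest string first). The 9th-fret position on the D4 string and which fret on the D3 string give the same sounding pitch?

21

Fret 9 on D4 is MIDI 62 + 9 = 71 (B4). On the D3 string (open MIDI 50), that pitch is 71 − 50 = fret 21.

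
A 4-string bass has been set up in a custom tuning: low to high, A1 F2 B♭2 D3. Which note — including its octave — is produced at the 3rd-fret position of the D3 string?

F3

The open D3 string plus 3 semitones: D–Eb–E–F.
No B→C boundary is crossed, so the octave stays at 3.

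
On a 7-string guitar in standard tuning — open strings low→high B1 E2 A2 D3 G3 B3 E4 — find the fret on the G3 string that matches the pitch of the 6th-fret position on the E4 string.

15

E4 at fret 6 is E4 + 6 semitones = A#4.
The open G3 string is 9 semitones below the open E4, so the same pitch on the G3 string lies at fret 6 + 9 = 15.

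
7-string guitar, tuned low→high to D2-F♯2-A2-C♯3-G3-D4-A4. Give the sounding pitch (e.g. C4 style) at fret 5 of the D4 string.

G4

The open D4 string plus 5 semitones: D–D#–E–F–F#–G.
No B→C boundary is crossed, so the octave stays at 4.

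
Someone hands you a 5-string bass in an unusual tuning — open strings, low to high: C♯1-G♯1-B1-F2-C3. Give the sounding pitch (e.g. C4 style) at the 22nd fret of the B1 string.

A3

The open B1 string plus 22 semitones: B–C–C#–D–…–G–G#–A.
The walk passes from B into C 2 times, so the octave number goes from 1 to 3.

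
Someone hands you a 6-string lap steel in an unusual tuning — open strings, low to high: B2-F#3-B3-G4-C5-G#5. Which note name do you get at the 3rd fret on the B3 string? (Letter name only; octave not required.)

D

The open B3 string plus 3 semitones: B–C–C#–D.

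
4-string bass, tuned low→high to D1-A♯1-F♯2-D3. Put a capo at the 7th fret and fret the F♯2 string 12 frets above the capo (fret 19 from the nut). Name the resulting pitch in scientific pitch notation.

The capo raises the open F♯2 by 7 semitones to C♯3; fretting 12 more gives F♯2 + 7 + 12 = F♯2 + 19 semitones = C♯4.
(Also written D♭.)

C♯4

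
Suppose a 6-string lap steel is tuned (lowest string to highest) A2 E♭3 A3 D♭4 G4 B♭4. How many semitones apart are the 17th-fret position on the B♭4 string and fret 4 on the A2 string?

38 semitones

B♭4 at fret 17 → E♭6 (MIDI 87); A2 at fret 4 → D♭3 (MIDI 49).
87 − 49 = 38, so the two pitches are 38 semitones apart, with E♭6 the higher.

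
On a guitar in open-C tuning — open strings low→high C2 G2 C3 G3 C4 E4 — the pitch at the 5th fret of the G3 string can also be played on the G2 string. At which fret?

G3 at fret 5 is G3 + 5 semitones = C4.
The open G2 string is 12 semitones below the open G3, so the same pitch on the G2 string lies at fret 5 + 12 = 17.

17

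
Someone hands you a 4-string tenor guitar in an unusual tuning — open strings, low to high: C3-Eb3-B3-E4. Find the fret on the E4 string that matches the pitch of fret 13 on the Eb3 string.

0

Fret 13 on Eb3 is MIDI 51 + 13 = 64 (E4). On the E4 string (open MIDI 64), that pitch is 64 − 64 = fret 0.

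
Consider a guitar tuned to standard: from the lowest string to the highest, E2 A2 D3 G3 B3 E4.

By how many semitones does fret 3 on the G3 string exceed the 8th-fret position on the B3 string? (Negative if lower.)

G3 at fret 3 → A♯3 (MIDI 58); B3 at fret 8 → G4 (MIDI 67).
58 − 67 = -9, so the two pitches are 9 semitones apart.

-9 semitones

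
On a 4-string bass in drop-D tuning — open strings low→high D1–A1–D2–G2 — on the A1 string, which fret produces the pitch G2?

10

G2 is 10 semitones above the open A1 (A–A#–B–C–…–F–F#–G), so it sits at fret 10.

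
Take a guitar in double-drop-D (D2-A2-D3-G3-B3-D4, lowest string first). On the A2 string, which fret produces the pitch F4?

20

F4 is 20 semitones above the open A2 (A–A#–B–C–…–D#–E–F), so it sits at fret 20.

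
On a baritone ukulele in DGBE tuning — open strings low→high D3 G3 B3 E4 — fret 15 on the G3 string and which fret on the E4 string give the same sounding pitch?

6

G3 at fret 15 is G3 + 15 semitones = A#4.
The open E4 string is 9 semitones above the open G3, so the same pitch on the E4 string lies at fret 15 − 9 = 6.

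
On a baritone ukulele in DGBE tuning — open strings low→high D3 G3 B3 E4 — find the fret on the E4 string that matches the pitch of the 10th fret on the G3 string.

G3 at fret 10 is G3 + 10 semitones = F4.
The open E4 string is 9 semitones above the open G3, so the same pitch on the E4 string lies at fret 10 − 9 = 1.

1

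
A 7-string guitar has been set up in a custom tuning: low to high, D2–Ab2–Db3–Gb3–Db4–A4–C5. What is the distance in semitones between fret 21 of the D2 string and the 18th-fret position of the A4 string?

D2 at fret 21 → B3 (MIDI 59); A4 at fret 18 → Eb6 (MIDI 87).
59 − 87 = -28, so the two pitches are 28 semitones apart, with Eb6 the higher.

28 semitones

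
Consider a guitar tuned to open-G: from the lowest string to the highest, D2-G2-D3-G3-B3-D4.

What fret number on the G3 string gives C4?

5

C4 is 5 semitones above the open G3 (G–G#–A–A#–B–C), so it sits at fret 5.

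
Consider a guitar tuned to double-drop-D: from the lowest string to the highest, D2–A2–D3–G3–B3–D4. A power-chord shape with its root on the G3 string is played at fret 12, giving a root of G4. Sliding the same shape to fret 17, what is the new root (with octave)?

Moving from fret 12 to fret 17 shifts the root by 5 semitones.
G4 up 5 semitones is C5.

C5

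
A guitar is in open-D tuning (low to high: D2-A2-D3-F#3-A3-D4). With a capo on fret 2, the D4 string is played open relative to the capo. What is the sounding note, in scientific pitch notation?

The capo raises the open D4 by 2 semitones to E4; fretting 0 more gives D4 + 2 + 0 = D4 + 2 semitones = E4.

E4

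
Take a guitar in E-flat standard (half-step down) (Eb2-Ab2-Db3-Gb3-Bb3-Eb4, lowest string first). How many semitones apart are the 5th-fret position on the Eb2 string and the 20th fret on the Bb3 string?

34 semitones

Eb2 at fret 5 → Ab2 (MIDI 44); Bb3 at fret 20 → Gb5 (MIDI 78).
44 − 78 = -34, so the two pitches are 34 semitones apart, with Gb5 the higher.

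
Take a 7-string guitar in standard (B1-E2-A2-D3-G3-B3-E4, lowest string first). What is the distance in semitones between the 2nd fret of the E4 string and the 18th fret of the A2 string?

3 semitones

E4 at fret 2 → F#4 (MIDI 66); A2 at fret 18 → D#4 (MIDI 63).
66 − 63 = 3, so the two pitches are 3 semitones apart, with F#4 the higher.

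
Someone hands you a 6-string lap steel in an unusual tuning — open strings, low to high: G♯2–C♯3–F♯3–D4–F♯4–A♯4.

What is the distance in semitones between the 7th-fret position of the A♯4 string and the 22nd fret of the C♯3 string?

A♯4 at fret 7 → F5 (MIDI 77); C♯3 at fret 22 → B4 (MIDI 71).
77 − 71 = 6, so the two pitches are 6 semitones apart, with F5 the higher.

6 semitones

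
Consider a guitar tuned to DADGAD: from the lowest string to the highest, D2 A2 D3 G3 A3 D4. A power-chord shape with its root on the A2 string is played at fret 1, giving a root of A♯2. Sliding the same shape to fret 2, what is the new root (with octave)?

Moving from fret 1 to fret 2 shifts the root by 1 semitone.
A♯2 up 1 semitone is B2.

B2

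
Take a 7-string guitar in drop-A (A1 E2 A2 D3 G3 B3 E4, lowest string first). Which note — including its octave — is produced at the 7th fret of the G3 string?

D4

The open G3 string plus 7 semitones: G–G#–A–A#–B–C–C#–D.
The walk passes from B into C once, so the octave number goes from 3 to 4.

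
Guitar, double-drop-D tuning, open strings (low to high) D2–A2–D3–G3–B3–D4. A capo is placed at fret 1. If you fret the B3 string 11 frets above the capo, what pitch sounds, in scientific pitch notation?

B4

The capo raises the open B3 by 1 semitone to C4; fretting 11 more gives B3 + 1 + 11 = B3 + 12 semitones = B4.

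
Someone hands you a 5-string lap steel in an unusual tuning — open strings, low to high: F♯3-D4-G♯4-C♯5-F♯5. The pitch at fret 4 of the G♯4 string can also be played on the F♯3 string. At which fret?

Fret 4 on G♯4 is MIDI 68 + 4 = 72 (C5). On the F♯3 string (open MIDI 54), that pitch is 72 − 54 = fret 18.

18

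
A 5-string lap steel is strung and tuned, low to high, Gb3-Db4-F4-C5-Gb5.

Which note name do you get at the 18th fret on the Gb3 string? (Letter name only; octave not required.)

C

Each fret is one semitone, so Gb3 + 18 = C.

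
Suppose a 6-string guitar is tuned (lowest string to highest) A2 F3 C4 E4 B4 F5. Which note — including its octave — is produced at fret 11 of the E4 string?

E4 is MIDI 64. Adding 11 gives 75, which is D#5.
(Equivalently spelled Eb5.)

D#5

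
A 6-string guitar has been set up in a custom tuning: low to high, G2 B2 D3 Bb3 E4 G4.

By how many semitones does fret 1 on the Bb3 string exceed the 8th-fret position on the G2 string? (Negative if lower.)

8 semitones

Bb3 at fret 1 → B3 (MIDI 59); G2 at fret 8 → Eb3 (MIDI 51).
59 − 51 = 8, so the two pitches are 8 semitones apart.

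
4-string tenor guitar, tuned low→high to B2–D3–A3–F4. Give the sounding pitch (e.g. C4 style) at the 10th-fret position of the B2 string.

A3

Each fret is one semitone, so B2 + 10 = A3.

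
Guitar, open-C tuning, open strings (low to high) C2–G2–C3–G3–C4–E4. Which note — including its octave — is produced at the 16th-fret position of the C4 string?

E5

The open C4 string plus 16 semitones: C–C#–D–D#–…–D–D#–E.
The walk passes from B into C once, so the octave number goes from 4 to 5.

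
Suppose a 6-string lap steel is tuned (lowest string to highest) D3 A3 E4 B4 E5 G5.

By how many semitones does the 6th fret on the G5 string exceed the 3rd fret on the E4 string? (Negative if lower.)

G5 at fret 6 → C♯6 (MIDI 85); E4 at fret 3 → G4 (MIDI 67).
85 − 67 = 18, so the two pitches are 18 semitones apart.

18 semitones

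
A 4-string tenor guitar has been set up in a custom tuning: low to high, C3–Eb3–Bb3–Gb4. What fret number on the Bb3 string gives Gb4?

8

Gb4 is 8 semitones above the open Bb3 (Bb–B–C–Db–D–Eb–E–F–Gb), so it sits at fret 8.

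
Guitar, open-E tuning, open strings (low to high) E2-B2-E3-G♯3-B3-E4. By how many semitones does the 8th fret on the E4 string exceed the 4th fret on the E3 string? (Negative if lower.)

E4 at fret 8 → C5 (MIDI 72); E3 at fret 4 → G♯3 (MIDI 56).
72 − 56 = 16, so the two pitches are 16 semitones apart.

16 semitones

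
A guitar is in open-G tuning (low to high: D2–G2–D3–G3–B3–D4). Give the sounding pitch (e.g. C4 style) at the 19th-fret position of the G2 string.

Each fret is one semitone, so G2 + 19 = D4.

D4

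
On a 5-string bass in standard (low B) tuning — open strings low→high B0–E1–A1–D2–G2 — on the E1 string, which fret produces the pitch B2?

19

B2 is 19 semitones above the open E1 (E–F–F#–G–…–A–A#–B), so it sits at fret 19.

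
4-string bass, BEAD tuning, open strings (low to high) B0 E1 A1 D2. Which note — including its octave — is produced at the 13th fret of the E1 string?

F2

Each fret is one semitone, so E1 + 13 = F2.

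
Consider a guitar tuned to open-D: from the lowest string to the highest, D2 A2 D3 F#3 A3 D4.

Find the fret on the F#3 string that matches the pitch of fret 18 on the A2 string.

A2 at fret 18 is A2 + 18 semitones = D#4.
The open F#3 string is 9 semitones above the open A2, so the same pitch on the F#3 string lies at fret 18 − 9 = 9.

9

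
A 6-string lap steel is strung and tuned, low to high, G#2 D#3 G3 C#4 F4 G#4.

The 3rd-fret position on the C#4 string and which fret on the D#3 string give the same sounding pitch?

C#4 at fret 3 is C#4 + 3 semitones = E4.
The open D#3 string is 10 semitones below the open C#4, so the same pitch on the D#3 string lies at fret 3 + 10 = 13.

13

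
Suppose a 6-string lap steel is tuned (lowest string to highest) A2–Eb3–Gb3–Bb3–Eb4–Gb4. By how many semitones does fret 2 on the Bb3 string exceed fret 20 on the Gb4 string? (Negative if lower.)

-26 semitones

Bb3 at fret 2 → C4 (MIDI 60); Gb4 at fret 20 → D6 (MIDI 86).
60 − 86 = -26, so the two pitches are 26 semitones apart.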